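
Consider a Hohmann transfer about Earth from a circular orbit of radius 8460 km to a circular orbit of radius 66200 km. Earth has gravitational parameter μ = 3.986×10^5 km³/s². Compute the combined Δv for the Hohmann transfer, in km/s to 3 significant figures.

Δv = 3.56 km/s

The Hohmann ellipse has a_t = (r₁ + r₂)/2 = 37330 km.
Circular speed at r₁: v₁ = √(μ/r₁) = √(3.986×10^5/8460) = 6.8641 km/s.
Transfer-orbit speed at r₁ (vis-viva): v_p = √[μ(2/r₁ − 1/a_t)] = 9.1408 km/s.
First burn Δv₁ = |v_p − v₁| = 2.2767 km/s.
At r₂, v₂ = √(μ/r₂) = 2.4538 km/s.
Transfer-orbit speed at r₂: v_a = √[μ(2/r₂ − 1/a_t)] = 1.1681 km/s.
Second burn Δv₂ = |v₂ − v_a| = 1.2857 km/s.
Δv = Δv₁ + Δv₂ = 2.2767 + 1.2857 = 3.562 km/s.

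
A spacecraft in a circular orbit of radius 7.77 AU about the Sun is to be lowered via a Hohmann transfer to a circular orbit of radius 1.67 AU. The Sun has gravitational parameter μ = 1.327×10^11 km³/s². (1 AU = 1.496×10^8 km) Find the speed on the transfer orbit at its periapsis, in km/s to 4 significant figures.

v = 29.57 km/s

In km: r₁ = 7.77 × 1.496×10^8 = 1.162392×10^9 km; r₂ = 1.67 × 1.496×10^8 = 2.49832×10^8 km.
The Hohmann ellipse has a_t = (r₁ + r₂)/2 = 7.06112×10^8 km.
The periapsis of the transfer ellipse is at r = 2.49832×10^8 km.
Applying v² = μ(2/r − 1/a_t): v = 29.57 km/s.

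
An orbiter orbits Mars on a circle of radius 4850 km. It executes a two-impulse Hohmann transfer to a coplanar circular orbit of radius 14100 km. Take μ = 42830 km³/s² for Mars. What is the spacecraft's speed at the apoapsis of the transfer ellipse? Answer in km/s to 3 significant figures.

v = 1.25 km/s

Semi-major axis of the transfer orbit: a_t = (4850 + 14100)/2 = 9475 km.
The apoapsis of the transfer ellipse is at r = 14100 km.
Vis-viva: v = √[μ(2/r − 1/a_t)] = √[42830 × (2/14100 − 1/9475)] = 1.247 km/s.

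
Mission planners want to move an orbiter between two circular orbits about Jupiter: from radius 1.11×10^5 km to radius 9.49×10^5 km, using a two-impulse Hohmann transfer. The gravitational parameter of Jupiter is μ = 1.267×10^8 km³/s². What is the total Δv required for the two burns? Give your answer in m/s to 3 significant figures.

The Hohmann ellipse has a_t = (r₁ + r₂)/2 = 5.300×10^5 km.
Circular speed at r₁: v₁ = √(μ/r₁) = √(1.267×10^8/1.110×10^5) = 33.79 km/s.
On the transfer ellipse at r₁, vis-viva gives v_p = √[μ(2/r₁ − 1/a_t)] = 45.21 km/s.
First burn Δv₁ = |v_p − v₁| = 11.42 km/s.
Circular speed at r₂: v₂ = √(μ/r₂) = 11.555 km/s.
Transfer-orbit speed at r₂: v_a = √[μ(2/r₂ − 1/a_t)] = 5.2878 km/s.
Second burn Δv₂ = |v₂ − v_a| = 6.267 km/s.
Δv = Δv₁ + Δv₂ = 11.42 + 6.267 = 17.69 km/s.

Δv = 17700 m/s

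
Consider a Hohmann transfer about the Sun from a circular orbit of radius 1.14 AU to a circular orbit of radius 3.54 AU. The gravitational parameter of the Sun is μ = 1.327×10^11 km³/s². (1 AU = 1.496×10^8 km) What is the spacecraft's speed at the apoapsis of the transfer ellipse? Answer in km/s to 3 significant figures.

In km: r₁ = 1.14 × 1.496×10^8 = 1.70544×10^8 km; r₂ = 3.54 × 1.496×10^8 = 5.29584×10^8 km.
Transfer-ellipse semi-major axis a_t = (r₁ + r₂)/2 = (1.70544×10^8 + 5.29584×10^8)/2 = 3.50064×10^8 km.
The apoapsis of the transfer ellipse is at r = 5.29584×10^8 km.
Applying v² = μ(2/r − 1/a_t): v = 11.05 km/s.

v = 11.0 km/s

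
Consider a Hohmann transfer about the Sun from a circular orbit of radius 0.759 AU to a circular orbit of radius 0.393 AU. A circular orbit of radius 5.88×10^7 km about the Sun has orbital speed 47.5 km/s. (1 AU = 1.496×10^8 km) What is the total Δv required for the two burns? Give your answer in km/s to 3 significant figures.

Δv = 13.0 km/s

From the circular-orbit relation v² = μ/r at r = 5.88×10^7 km: μ = v²r = (47.5)² × 5.88×10^7 = 1.32668×10^11 km³/s².
In km: r₁ = 0.759 × 1.496×10^8 = 1.135464×10^8 km; r₂ = 0.393 × 1.496×10^8 = 5.87928×10^7 km.
Semi-major axis of the transfer orbit: a_t = (1.135464×10^8 + 5.87928×10^7)/2 = 8.61696×10^7 km.
Circular speed at r₁: v₁ = √(μ/r₁) = √(1.32668×10^11/1.135464×10^8) = 34.182 km/s.
Transfer-orbit speed at r₁ (vis-viva equation): v_a = √[μ(2/r₁ − 1/a_t)] = 28.235 km/s.
First burn Δv₁ = |v_a − v₁| = 5.947 km/s.
Circular speed at r₂: v₂ = √(μ/r₂) = 47.503 km/s.
Transfer-orbit speed at r₂: v_p = √[μ(2/r₂ − 1/a_t)] = 54.529 km/s.
Second burn Δv₂ = |v₂ − v_p| = 7.026 km/s.
Δv = Δv₁ + Δv₂ = 5.947 + 7.026 = 12.97 km/s.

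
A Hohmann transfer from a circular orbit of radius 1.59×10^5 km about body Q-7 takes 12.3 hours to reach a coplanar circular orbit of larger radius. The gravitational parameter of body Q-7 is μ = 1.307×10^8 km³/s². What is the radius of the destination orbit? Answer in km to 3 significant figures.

Transfer time t = 12.3 hours = 44280 s, and t = π√(a_t³/μ).
So a_t = (μ t²/π²)^(1/3) = (1.307×10^8 × (44280)² / π²)^(1/3) = 2.9612×10^5 km.
Since a_t = (r₁ + r₂)/2, r₂ = 2a_t − r₁ = 2×2.9612×10^5 − 1.590×10^5 = 4.3324×10^5 km.

r₂ = 4.33×10^5 km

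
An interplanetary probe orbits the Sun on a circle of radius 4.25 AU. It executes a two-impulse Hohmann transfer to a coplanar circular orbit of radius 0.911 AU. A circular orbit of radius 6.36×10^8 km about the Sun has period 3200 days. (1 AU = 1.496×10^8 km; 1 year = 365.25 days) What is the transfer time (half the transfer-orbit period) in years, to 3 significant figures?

From Kepler's third law T² = 4π²r³/μ at r = 6.36×10^8 km, T = 3200 days = 3200 × 86400 s = 2.7648×10^8 s: μ = 4π²r³/T² = 1.32863×10^11 km³/s².
In km: r₁ = 4.25 × 1.496×10^8 = 6.358×10^8 km; r₂ = 0.911 × 1.496×10^8 = 1.362856×10^8 km.
The Hohmann ellipse has a_t = (r₁ + r₂)/2 = 3.860428×10^8 km.
Half the transfer-orbit period gives t = π√(a_t³/μ) = 6.537×10^7 s.
Converting: 6.537×10^7 s ÷ 3.15576×10^7 s/year (365.25 × 86400) = 2.07 years.

t = 2.07 years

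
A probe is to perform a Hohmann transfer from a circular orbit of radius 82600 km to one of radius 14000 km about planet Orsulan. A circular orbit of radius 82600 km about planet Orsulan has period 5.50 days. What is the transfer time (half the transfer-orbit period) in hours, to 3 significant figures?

From Kepler's third law T² = 4π²r³/μ at r = 82600 km, T = 5.50 days = 5.50 × 86400 s = 4.752×10^5 s: μ = 4π²r³/T² = 98525.1 km³/s².
Transfer-ellipse semi-major axis a_t = (r₁ + r₂)/2 = (82600 + 14000)/2 = 48300 km.
Transfer time t = π√(a_t³/μ) = π√((48300)³ / 98525.1) = 1.062×10^5 s.
Converting: 1.062×10^5 s ÷ 3600 s/hour = 29.5 hours.

t = 29.5 hours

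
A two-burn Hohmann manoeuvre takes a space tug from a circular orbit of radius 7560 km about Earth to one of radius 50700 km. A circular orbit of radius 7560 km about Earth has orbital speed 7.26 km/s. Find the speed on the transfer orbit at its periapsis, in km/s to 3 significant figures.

v = 9.58 km/s

From the circular-orbit relation v² = μ/r at r = 7560 km: μ = v²r = (7.26)² × 7560 = 3.98469×10^5 km³/s².
Transfer-ellipse semi-major axis a_t = (r₁ + r₂)/2 = (7560 + 50700)/2 = 29130 km.
At periapsis, r = 7560 km.
From the vis-viva equation, v = √[μ(2/r − 1/a_t)] = 9.578 km/s.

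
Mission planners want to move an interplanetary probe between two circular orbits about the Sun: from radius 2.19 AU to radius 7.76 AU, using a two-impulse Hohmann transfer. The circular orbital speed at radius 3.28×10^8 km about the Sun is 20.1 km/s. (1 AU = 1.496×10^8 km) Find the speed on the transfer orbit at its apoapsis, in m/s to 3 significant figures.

v = 7090 m/s

From the circular-orbit relation v² = μ/r at r = 3.28×10^8 km: μ = v²r = (20.1)² × 3.28×10^8 = 1.32515×10^11 km³/s².
In km: r₁ = 2.19 × 1.496×10^8 = 3.27624×10^8 km; r₂ = 7.76 × 1.496×10^8 = 1.160896×10^9 km.
Semi-major axis of the transfer orbit: a_t = (3.27624×10^8 + 1.160896×10^9)/2 = 7.4426×10^8 km.
The apoapsis of the transfer ellipse is at r = 1.160896×10^9 km.
Applying v² = μ(2/r − 1/a_t): v = 7.089 km/s.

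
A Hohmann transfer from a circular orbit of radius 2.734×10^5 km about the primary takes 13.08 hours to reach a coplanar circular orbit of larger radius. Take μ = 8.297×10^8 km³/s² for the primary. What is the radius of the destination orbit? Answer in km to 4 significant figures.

r₂ = 8.691×10^5 km

Transfer time t = 13.08 hours = 47088 s, and t = π√(a_t³/μ).
So a_t = (μ t²/π²)^(1/3) = (8.297×10^8 × (47088)² / π²)^(1/3) = 5.7123×10^5 km.
Since a_t = (r₁ + r₂)/2, r₂ = 2a_t − r₁ = 2×5.7123×10^5 − 2.734×10^5 = 8.6906×10^5 km.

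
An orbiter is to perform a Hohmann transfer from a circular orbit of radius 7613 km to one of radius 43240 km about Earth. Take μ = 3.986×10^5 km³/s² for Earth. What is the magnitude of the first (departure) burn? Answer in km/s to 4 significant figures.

Transfer-ellipse semi-major axis a_t = (r₁ + r₂)/2 = (7613 + 43240)/2 = 25426.5 km.
Circular speed at r = 7613 km: v_c = √(μ/r) = 7.236 km/s.
Transfer-orbit speed at the same r (vis-viva, a = a_t): v_t = √[μ(2/r − 1/a_t)] = 9.436 km/s.
Δv₁ = |v_t − v_c| = |9.436 − 7.236| = 2.200 km/s.

Δv₁ = 2.200 km/s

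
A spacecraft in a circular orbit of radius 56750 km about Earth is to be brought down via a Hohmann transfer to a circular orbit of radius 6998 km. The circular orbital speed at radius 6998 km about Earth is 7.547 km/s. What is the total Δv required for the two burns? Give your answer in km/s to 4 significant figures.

Δv = 3.932 km/s

From the circular-orbit relation v² = μ/r at r = 6998 km: μ = v²r = (7.547)² × 6998 = 3.98587×10^5 km³/s².
The Hohmann ellipse has a_t = (r₁ + r₂)/2 = 31874 km.
Circular speed at r₁: v₁ = √(μ/r₁) = √(3.98587×10^5/56750) = 2.6502 km/s.
Transfer-orbit speed at r₁ (v² = μ(2/r − 1/a)): v_a = √[μ(2/r₁ − 1/a_t)] = 1.2418 km/s.
First burn Δv₁ = |v_a − v₁| = 1.4084 km/s.
Circular speed at r₂: v₂ = √(μ/r₂) = 7.54700 km/s.
Transfer-orbit speed at r₂: v_p = √[μ(2/r₂ − 1/a_t)] = 10.0702 km/s.
Second burn Δv₂ = |v₂ − v_p| = 2.5232 km/s.
Δv = Δv₁ + Δv₂ = 1.4084 + 2.5232 = 3.932 km/s.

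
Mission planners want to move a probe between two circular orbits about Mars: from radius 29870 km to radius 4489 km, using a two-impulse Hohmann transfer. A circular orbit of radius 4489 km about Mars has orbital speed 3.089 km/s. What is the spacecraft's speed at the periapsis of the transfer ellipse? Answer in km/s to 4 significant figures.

v = 4.073 km/s

From the circular-orbit relation v² = μ/r at r = 4489 km: μ = v²r = (3.089)² × 4489 = 42833.7 km³/s².
Transfer-ellipse semi-major axis a_t = (r₁ + r₂)/2 = (29870 + 4489)/2 = 17179.5 km.
At periapsis, r = 4489 km.
Applying v² = μ(2/r − 1/a_t): v = 4.073 km/s.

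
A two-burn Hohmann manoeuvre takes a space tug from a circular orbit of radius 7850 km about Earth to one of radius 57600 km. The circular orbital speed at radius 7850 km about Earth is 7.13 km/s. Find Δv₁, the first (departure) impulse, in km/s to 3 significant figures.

From the circular-orbit relation v² = μ/r at r = 7850 km: μ = v²r = (7.13)² × 7850 = 3.99070×10^5 km³/s².
Semi-major axis of the transfer orbit: a_t = (7850 + 57600)/2 = 32725 km.
Circular speed at r = 7850 km: v_c = √(μ/r) = 7.130 km/s.
Vis-viva on the transfer ellipse at r = 7850 km gives v_t = √[μ(2/r − 1/a_t)] = 9.459 km/s.
Δv₁ = |v_t − v_c| = |9.459 − 7.130| = 2.329 km/s.

Δv₁ = 2.33 km/s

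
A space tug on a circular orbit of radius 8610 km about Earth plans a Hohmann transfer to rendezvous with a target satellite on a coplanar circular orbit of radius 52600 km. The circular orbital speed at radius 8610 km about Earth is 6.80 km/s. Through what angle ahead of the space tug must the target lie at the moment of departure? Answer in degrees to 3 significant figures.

φ = 100°

From the circular-orbit relation v² = μ/r at r = 8610 km: μ = v²r = (6.80)² × 8610 = 3.98126×10^5 km³/s².
The Hohmann ellipse has a_t = (r₁ + r₂)/2 = 30605 km.
Transfer time t = π√(a_t³/μ) = 26660 s.
Target angular speed ω₂ = √(μ/r₂³) = 5.230×10^-5 rad/s.
Angle swept by the target during transfer: ω₂·t = 1.3943 rad = 79.89°.
Arrival is 180° from departure on the ellipse, so φ = 180° − 79.89° = 100°.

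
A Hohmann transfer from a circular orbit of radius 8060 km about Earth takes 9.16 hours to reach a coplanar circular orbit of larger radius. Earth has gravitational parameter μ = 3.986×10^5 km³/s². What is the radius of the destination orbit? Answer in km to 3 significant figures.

r₂ = 62500 km

Transfer time t = 9.16 hours = 32976 s, and t = π√(a_t³/μ).
So a_t = (μ t²/π²)^(1/3) = (3.986×10^5 × (32976)² / π²)^(1/3) = 35281 km.
Since a_t = (r₁ + r₂)/2, r₂ = 2a_t − r₁ = 2×35281 − 8060 = 62502 km.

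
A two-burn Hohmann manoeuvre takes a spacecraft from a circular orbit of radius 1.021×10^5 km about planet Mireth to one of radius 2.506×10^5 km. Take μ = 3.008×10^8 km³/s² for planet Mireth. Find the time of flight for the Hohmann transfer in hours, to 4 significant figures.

t = 3.726 hours

Semi-major axis of the transfer orbit: a_t = (1.021×10^5 + 2.506×10^5)/2 = 1.7635×10^5 km.
Half the transfer-orbit period gives t = π√(a_t³/μ) = 13414 s.
Converting: 13414 s ÷ 3600 s/hour = 3.726 hours.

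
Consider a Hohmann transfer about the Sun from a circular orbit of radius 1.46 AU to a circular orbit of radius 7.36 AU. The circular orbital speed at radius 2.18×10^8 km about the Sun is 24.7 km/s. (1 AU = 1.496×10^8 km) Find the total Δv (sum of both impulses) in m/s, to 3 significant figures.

From the circular-orbit relation v² = μ/r at r = 2.18×10^8 km: μ = v²r = (24.7)² × 2.18×10^8 = 1.33000×10^11 km³/s².
In km: r₁ = 1.46 × 1.496×10^8 = 2.18416×10^8 km; r₂ = 7.36 × 1.496×10^8 = 1.101056×10^9 km.
Semi-major axis of the transfer orbit: a_t = (2.18416×10^8 + 1.101056×10^9)/2 = 6.59736×10^8 km.
At r₁ the circular-orbit speed is v₁ = √(μ/r₁) = 24.6765 km/s.
On the transfer ellipse at r₁, vis-viva gives v_p = √[μ(2/r₁ − 1/a_t)] = 31.8788 km/s.
First burn Δv₁ = |v_p − v₁| = 7.202 km/s.
Circular speed at r₂: v₂ = √(μ/r₂) = 10.991 km/s.
Transfer-orbit speed at r₂: v_a = √[μ(2/r₂ − 1/a_t)] = 6.3238 km/s.
Second burn Δv₂ = |v₂ − v_a| = 4.667 km/s.
Δv = Δv₁ + Δv₂ = 7.202 + 4.667 = 11.87 km/s.

Δv = 11900 m/s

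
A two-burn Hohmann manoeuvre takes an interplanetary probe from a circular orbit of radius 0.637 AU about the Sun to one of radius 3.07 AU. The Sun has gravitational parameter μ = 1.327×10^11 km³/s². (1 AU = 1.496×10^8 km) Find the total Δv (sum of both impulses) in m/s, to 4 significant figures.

Δv = 17740 m/s

In km: r₁ = 0.637 × 1.496×10^8 = 9.52952×10^7 km; r₂ = 3.07 × 1.496×10^8 = 4.59272×10^8 km.
Semi-major axis of the transfer orbit: a_t = (9.52952×10^7 + 4.59272×10^8)/2 = 2.772836×10^8 km.
Circular speed at r₁: v₁ = √(μ/r₁) = √(1.327×10^11/9.52952×10^7) = 37.32 km/s.
On the transfer ellipse at r₁, vis-viva gives v_p = √[μ(2/r₁ − 1/a_t)] = 48.03 km/s.
First burn Δv₁ = |v_p − v₁| = 10.71 km/s.
At r₂, v₂ = √(μ/r₂) = 16.998 km/s.
Transfer-orbit speed at r₂: v_a = √[μ(2/r₂ − 1/a_t)] = 9.9649 km/s.
Second burn Δv₂ = |v₂ − v_a| = 7.033 km/s.
Δv = Δv₁ + Δv₂ = 10.71 + 7.033 = 17.74 km/s.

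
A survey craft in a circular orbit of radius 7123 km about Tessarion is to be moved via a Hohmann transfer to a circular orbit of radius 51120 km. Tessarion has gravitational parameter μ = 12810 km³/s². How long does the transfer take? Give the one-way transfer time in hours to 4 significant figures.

t = 38.32 hours

Semi-major axis of the transfer orbit: a_t = (7123 + 51120)/2 = 29121.5 km.
By Kepler's third law the transfer-orbit period is T = 2π√(a_t³/μ), so t = T/2 = 1.3794×10^5 s.
Converting: 1.3794×10^5 s ÷ 3600 s/hour = 38.32 hours.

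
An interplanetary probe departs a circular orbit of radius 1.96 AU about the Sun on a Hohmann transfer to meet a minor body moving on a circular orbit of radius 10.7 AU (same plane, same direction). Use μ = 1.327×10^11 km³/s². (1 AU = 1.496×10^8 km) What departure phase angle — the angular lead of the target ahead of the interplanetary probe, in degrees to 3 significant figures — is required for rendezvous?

φ = 98.1°

In km: r₁ = 1.96 × 1.496×10^8 = 2.93216×10^8 km; r₂ = 10.7 × 1.496×10^8 = 1.60072×10^9 km.
Transfer-ellipse semi-major axis a_t = (r₁ + r₂)/2 = (2.93216×10^8 + 1.60072×10^9)/2 = 9.46968×10^8 km.
The half-period of the transfer ellipse is t = π√(a_t³/μ) = 2.5131×10^8 s.
The target's mean motion on its circular orbit is ω₂ = √(μ/r₂³) = 5.6880×10^-9 rad/s.
Angle swept by the target during transfer: ω₂·t = 1.4295 rad = 81.90°.
Arrival is 180° from departure on the ellipse, so φ = 180° − 81.90° = 98.1°.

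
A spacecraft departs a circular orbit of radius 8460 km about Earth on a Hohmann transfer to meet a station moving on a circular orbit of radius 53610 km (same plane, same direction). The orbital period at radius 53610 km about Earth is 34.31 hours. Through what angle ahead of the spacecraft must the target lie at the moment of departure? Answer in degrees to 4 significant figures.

From Kepler's third law T² = 4π²r³/μ at r = 53610 km, T = 34.31 hours = 34.31 × 3600 s = 1.23516×10^5 s: μ = 4π²r³/T² = 3.98704×10^5 km³/s².
The Hohmann ellipse has a_t = (r₁ + r₂)/2 = 31035 km.
The half-period of the transfer ellipse is t = π√(a_t³/μ) = 27202.1 s.
Target angular speed ω₂ = √(μ/r₂³) = 5.08694×10^-5 rad/s.
Angle swept by the target during transfer: ω₂·t = 1.38375 rad = 79.28°.
The spacecraft traverses 180° on the transfer ellipse, so the target must lead by 180° − 79.28° = 100.7°.

φ = 100.7°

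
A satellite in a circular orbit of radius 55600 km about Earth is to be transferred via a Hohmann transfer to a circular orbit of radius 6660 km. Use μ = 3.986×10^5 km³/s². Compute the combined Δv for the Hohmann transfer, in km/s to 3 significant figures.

Transfer-ellipse semi-major axis a_t = (r₁ + r₂)/2 = (55600 + 6660)/2 = 31130 km.
Circular speed at r₁: v₁ = √(μ/r₁) = √(3.986×10^5/55600) = 2.6775 km/s.
On the transfer ellipse at r₁, vis-viva equation gives v_a = √[μ(2/r₁ − 1/a_t)] = 1.2385 km/s.
First burn Δv₁ = |v_a − v₁| = 1.439 km/s.
Circular speed at r₂: v₂ = √(μ/r₂) = 7.7363 km/s.
Transfer-orbit speed at r₂: v_p = √[μ(2/r₂ − 1/a_t)] = 10.339 km/s.
Second burn Δv₂ = |v₂ − v_p| = 2.603 km/s.
Total Δv = Δv₁ + Δv₂ = 4.042 km/s.

Δv = 4.04 km/s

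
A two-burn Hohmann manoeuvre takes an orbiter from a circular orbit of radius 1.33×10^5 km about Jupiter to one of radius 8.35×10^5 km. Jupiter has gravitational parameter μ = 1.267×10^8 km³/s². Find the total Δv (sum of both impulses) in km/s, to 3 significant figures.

Transfer-ellipse semi-major axis a_t = (r₁ + r₂)/2 = (1.330×10^5 + 8.350×10^5)/2 = 4.840×10^5 km.
Circular speed at r₁: v₁ = √(μ/r₁) = √(1.267×10^8/1.330×10^5) = 30.865 km/s.
Transfer-orbit speed at r₁ (vis-viva equation): v_p = √[μ(2/r₁ − 1/a_t)] = 40.540 km/s.
First burn Δv₁ = |v_p − v₁| = 9.675 km/s.
At r₂, v₂ = √(μ/r₂) = 12.318 km/s.
Transfer-orbit speed at r₂: v_a = √[μ(2/r₂ − 1/a_t)] = 6.4573 km/s.
Second burn Δv₂ = |v₂ − v_a| = 5.861 km/s.
Δv = Δv₁ + Δv₂ = 9.675 + 5.861 = 15.54 km/s.

Δv = 15.5 km/s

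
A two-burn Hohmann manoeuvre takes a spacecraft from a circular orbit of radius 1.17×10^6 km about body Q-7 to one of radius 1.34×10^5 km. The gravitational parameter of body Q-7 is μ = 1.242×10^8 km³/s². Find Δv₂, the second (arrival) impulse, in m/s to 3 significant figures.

Transfer-ellipse semi-major axis a_t = (r₁ + r₂)/2 = (1.170×10^6 + 1.340×10^5)/2 = 6.520×10^5 km.
On the circular orbit at r = 1.340×10^5 km, v_c = √(μ/r) = 30.44 km/s.
Transfer-orbit speed at the same r (vis-viva, a = a_t): v_t = √[μ(2/r − 1/a_t)] = 40.78 km/s.
Δv₂ = |v_t − v_c| = |40.78 − 30.44| = 10.34 km/s.

Δv₂ = 10300 m/s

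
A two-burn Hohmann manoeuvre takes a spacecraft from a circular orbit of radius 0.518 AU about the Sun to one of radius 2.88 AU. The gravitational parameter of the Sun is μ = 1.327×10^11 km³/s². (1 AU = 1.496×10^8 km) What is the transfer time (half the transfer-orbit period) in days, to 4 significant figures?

t = 404.5 days

In km: r₁ = 0.518 × 1.496×10^8 = 7.74928×10^7 km; r₂ = 2.88 × 1.496×10^8 = 4.30848×10^8 km.
The Hohmann ellipse has a_t = (r₁ + r₂)/2 = 2.541704×10^8 km.
Transfer time t = π√(a_t³/μ) = π√((2.541704×10^8)³ / 1.327×10^11) = 3.495×10^7 s.
Converting: 3.495×10^7 s ÷ 86400 s/day = 404.5 days.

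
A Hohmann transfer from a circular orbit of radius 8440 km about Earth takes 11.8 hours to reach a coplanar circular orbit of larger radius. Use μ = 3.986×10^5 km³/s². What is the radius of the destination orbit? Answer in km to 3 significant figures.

Transfer time t = 11.8 hours = 42480 s, and t = π√(a_t³/μ).
So a_t = (μ t²/π²)^(1/3) = (3.986×10^5 × (42480)² / π²)^(1/3) = 41770 km.
Since a_t = (r₁ + r₂)/2, r₂ = 2a_t − r₁ = 2×41770 − 8440 = 75100 km.

r₂ = 75100 km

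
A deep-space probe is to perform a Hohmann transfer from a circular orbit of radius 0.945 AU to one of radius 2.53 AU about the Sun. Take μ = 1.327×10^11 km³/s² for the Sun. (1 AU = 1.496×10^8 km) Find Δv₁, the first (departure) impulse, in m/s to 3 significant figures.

In km: r₁ = 0.945 × 1.496×10^8 = 1.41372×10^8 km; r₂ = 2.53 × 1.496×10^8 = 3.78488×10^8 km.
The Hohmann ellipse has a_t = (r₁ + r₂)/2 = 2.5993×10^8 km.
Circular speed at r = 1.41372×10^8 km: v_c = √(μ/r) = 30.6375 km/s.
Vis-viva on the transfer ellipse at r = 1.41372×10^8 km gives v_t = √[μ(2/r − 1/a_t)] = 36.9702 km/s.
Δv₁ = |v_t − v_c| = |36.9702 − 30.6375| = 6.333 km/s.

Δv₁ = 6330 m/s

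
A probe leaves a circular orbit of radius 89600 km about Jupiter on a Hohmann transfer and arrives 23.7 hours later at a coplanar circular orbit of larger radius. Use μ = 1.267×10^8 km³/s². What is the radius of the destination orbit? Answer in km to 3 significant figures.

Transfer time t = 23.7 hours = 85320 s, and t = π√(a_t³/μ).
So a_t = (μ t²/π²)^(1/3) = (1.267×10^8 × (85320)² / π²)^(1/3) = 4.5379×10^5 km.
Since a_t = (r₁ + r₂)/2, r₂ = 2a_t − r₁ = 2×4.5379×10^5 − 89600 = 8.1798×10^5 km.

r₂ = 8.18×10^5 km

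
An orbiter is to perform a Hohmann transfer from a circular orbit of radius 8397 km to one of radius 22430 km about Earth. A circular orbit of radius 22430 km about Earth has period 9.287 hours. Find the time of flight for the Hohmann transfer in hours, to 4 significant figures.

t = 2.645 hours

From Kepler's third law T² = 4π²r³/μ at r = 22430 km, T = 9.287 hours = 9.287 × 3600 s = 33433.2 s: μ = 4π²r³/T² = 3.98558×10^5 km³/s².
Transfer-ellipse semi-major axis a_t = (r₁ + r₂)/2 = (8397 + 22430)/2 = 15413.5 km.
Transfer time t = π√(a_t³/μ) = π√((15413.5)³ / 3.98558×10^5) = 9523 s.
Converting: 9523 s ÷ 3600 s/hour = 2.645 hours.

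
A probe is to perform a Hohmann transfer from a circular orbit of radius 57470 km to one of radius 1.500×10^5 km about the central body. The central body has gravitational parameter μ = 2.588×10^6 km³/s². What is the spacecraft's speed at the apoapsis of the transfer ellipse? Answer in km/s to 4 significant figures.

v = 3.092 km/s

The Hohmann ellipse has a_t = (r₁ + r₂)/2 = 1.03735×10^5 km.
The apoapsis of the transfer ellipse is at r = 1.500×10^5 km.
From the vis-viva equation, v = √[μ(2/r − 1/a_t)] = 3.092 km/s.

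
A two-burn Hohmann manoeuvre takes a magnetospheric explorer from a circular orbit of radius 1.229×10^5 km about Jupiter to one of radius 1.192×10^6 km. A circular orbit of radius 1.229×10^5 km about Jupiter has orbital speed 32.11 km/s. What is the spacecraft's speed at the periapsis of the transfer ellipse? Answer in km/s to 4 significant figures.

v = 43.24 km/s

From the circular-orbit relation v² = μ/r at r = 1.229×10^5 km: μ = v²r = (32.11)² × 1.229×10^5 = 1.26716×10^8 km³/s².
Transfer-ellipse semi-major axis a_t = (r₁ + r₂)/2 = (1.229×10^5 + 1.192×10^6)/2 = 6.5745×10^5 km.
At periapsis, r = 1.229×10^5 km.
From the vis-viva equation, v = √[μ(2/r − 1/a_t)] = 43.24 km/s.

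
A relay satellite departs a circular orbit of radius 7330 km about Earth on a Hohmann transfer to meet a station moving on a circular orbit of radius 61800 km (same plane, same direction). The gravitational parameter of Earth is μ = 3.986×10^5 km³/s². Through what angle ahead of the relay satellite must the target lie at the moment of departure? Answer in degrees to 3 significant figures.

φ = 105°

Semi-major axis of the transfer orbit: a_t = (7330 + 61800)/2 = 34565 km.
The half-period of the transfer ellipse is t = π√(a_t³/μ) = 31980 s.
The target's mean motion on its circular orbit is ω₂ = √(μ/r₂³) = 4.109×10^-5 rad/s.
Angle swept by the target during transfer: ω₂·t = 1.314 rad = 75.29°.
The relay satellite traverses 180° on the transfer ellipse, so the target must lead by 180° − 75.29° = 105°.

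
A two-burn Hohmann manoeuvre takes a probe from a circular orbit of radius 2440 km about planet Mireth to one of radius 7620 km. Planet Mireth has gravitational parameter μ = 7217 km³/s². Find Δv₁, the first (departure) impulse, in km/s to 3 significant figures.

The Hohmann ellipse has a_t = (r₁ + r₂)/2 = 5030 km.
On the circular orbit at r = 2440 km, v_c = √(μ/r) = 1.720 km/s.
Vis-viva on the transfer ellipse at r = 2440 km gives v_t = √[μ(2/r − 1/a_t)] = 2.117 km/s.
Δv₁ = |v_t − v_c| = |2.117 − 1.720| = 0.3970 km/s.

Δv₁ = 0.397 km/s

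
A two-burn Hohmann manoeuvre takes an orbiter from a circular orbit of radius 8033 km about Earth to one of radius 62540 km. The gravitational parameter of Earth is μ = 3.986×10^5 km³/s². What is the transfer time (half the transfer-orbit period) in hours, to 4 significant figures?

t = 9.162 hours

Semi-major axis of the transfer orbit: a_t = (8033 + 62540)/2 = 35286.5 km.
By Kepler's third law the transfer-orbit period is T = 2π√(a_t³/μ), so t = T/2 = 32983 s.
Converting: 32983 s ÷ 3600 s/hour = 9.162 hours.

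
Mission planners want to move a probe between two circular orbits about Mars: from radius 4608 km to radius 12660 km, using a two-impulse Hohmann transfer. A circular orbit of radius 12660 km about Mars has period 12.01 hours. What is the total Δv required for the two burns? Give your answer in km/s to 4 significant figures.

Δv = 1.139 km/s

From Kepler's third law T² = 4π²r³/μ at r = 12660 km, T = 12.01 hours = 12.01 × 3600 s = 43236 s: μ = 4π²r³/T² = 42851.9 km³/s².
Semi-major axis of the transfer orbit: a_t = (4608 + 12660)/2 = 8634 km.
Circular speed at r₁: v₁ = √(μ/r₁) = √(42851.9/4608) = 3.0495 km/s.
Transfer-orbit speed at r₁ (vis-viva equation): v_p = √[μ(2/r₁ − 1/a_t)] = 3.6927 km/s.
First burn Δv₁ = |v_p − v₁| = 0.6432 km/s.
Circular speed at r₂: v₂ = √(μ/r₂) = 1.8398 km/s.
Transfer-orbit speed at r₂: v_a = √[μ(2/r₂ − 1/a_t)] = 1.3441 km/s.
Second burn Δv₂ = |v₂ − v_a| = 0.4957 km/s.
Δv = Δv₁ + Δv₂ = 0.6432 + 0.4957 = 1.139 km/s.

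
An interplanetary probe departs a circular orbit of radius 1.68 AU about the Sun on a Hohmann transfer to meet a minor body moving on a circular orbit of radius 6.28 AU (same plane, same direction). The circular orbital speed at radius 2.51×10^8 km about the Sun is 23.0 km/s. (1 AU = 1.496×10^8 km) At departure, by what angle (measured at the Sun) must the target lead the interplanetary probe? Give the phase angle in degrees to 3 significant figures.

From the circular-orbit relation v² = μ/r at r = 2.51×10^8 km: μ = v²r = (23.0)² × 2.51×10^8 = 1.32779×10^11 km³/s².
In km: r₁ = 1.68 × 1.496×10^8 = 2.51328×10^8 km; r₂ = 6.28 × 1.496×10^8 = 9.39488×10^8 km.
Transfer-ellipse semi-major axis a_t = (r₁ + r₂)/2 = (2.51328×10^8 + 9.39488×10^8)/2 = 5.95408×10^8 km.
The half-period of the transfer ellipse is t = π√(a_t³/μ) = 1.252585×10^8 s.
Target angular speed ω₂ = √(μ/r₂³) = 1.265400×10^-8 rad/s.
Angle swept by the target during transfer: ω₂·t = 1.585021 rad = 90.82°.
Arrival is 180° from departure on the ellipse, so φ = 180° − 90.82° = 89.2°.

φ = 89.2°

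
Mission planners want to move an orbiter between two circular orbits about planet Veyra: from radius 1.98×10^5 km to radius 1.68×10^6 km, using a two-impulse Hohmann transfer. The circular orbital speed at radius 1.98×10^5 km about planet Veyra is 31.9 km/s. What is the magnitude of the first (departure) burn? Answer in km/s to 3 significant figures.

From the circular-orbit relation v² = μ/r at r = 1.98×10^5 km: μ = v²r = (31.9)² × 1.98×10^5 = 2.01487×10^8 km³/s².
Transfer-ellipse semi-major axis a_t = (r₁ + r₂)/2 = (1.980×10^5 + 1.680×10^6)/2 = 9.390×10^5 km.
On the circular orbit at r = 1.980×10^5 km, v_c = √(μ/r) = 31.90 km/s.
Vis-viva on the transfer ellipse at r = 1.980×10^5 km gives v_t = √[μ(2/r − 1/a_t)] = 42.67 km/s.
Δv₁ = |v_t − v_c| = |42.67 − 31.90| = 10.77 km/s.

Δv₁ = 10.8 km/s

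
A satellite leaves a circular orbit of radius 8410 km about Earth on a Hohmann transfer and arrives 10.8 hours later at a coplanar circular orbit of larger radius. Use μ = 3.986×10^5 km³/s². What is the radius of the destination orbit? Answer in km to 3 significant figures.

r₂ = 70300 km

Transfer time t = 10.8 hours = 38880 s, and t = π√(a_t³/μ).
So a_t = (μ t²/π²)^(1/3) = (3.986×10^5 × (38880)² / π²)^(1/3) = 39376 km.
Since a_t = (r₁ + r₂)/2, r₂ = 2a_t − r₁ = 2×39376 − 8410 = 70342 km.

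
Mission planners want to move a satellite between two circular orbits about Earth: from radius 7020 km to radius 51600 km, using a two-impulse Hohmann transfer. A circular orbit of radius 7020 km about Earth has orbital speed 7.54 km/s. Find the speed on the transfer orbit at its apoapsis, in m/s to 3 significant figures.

v = 1360 m/s

From the circular-orbit relation v² = μ/r at r = 7020 km: μ = v²r = (7.54)² × 7020 = 3.99098×10^5 km³/s².
Semi-major axis of the transfer orbit: a_t = (7020 + 51600)/2 = 29310 km.
The apoapsis of the transfer ellipse is at r = 51600 km.
Vis-viva: v = √[μ(2/r − 1/a_t)] = √[3.99098×10^5 × (2/51600 − 1/29310)] = 1.361 km/s.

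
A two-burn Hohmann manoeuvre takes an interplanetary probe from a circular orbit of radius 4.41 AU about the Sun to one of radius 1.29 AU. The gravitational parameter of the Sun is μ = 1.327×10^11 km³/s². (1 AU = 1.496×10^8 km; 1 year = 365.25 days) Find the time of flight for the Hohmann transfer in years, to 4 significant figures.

t = 2.406 years

In km: r₁ = 4.41 × 1.496×10^8 = 6.59736×10^8 km; r₂ = 1.29 × 1.496×10^8 = 1.92984×10^8 km.
The Hohmann ellipse has a_t = (r₁ + r₂)/2 = 4.2636×10^8 km.
Half the transfer-orbit period gives t = π√(a_t³/μ) = 7.592×10^7 s.
Converting: 7.592×10^7 s ÷ 3.15576×10^7 s/year (365.25 × 86400) = 2.406 years.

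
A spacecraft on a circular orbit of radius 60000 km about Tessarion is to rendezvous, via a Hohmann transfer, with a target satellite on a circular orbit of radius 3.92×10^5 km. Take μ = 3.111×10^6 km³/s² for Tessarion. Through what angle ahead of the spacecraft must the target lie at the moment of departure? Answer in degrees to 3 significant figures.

The Hohmann ellipse has a_t = (r₁ + r₂)/2 = 2.260×10^5 km.
Transfer time t = π√(a_t³/μ) = 1.9137×10^5 s.
The target's mean motion on its circular orbit is ω₂ = √(μ/r₂³) = 7.1866×10^-6 rad/s.
Angle swept by the target during transfer: ω₂·t = 1.3753 rad = 78.80°.
The spacecraft traverses 180° on the transfer ellipse, so the target must lead by 180° − 78.80° = 101°.

φ = 101°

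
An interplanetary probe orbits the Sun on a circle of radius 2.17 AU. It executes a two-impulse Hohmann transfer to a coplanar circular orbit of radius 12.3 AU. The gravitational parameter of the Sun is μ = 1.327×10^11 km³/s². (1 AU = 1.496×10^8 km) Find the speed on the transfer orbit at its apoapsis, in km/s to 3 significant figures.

v = 4.65 km/s

In km: r₁ = 2.17 × 1.496×10^8 = 3.24632×10^8 km; r₂ = 12.3 × 1.496×10^8 = 1.84008×10^9 km.
Transfer-ellipse semi-major axis a_t = (r₁ + r₂)/2 = (3.24632×10^8 + 1.84008×10^9)/2 = 1.082356×10^9 km.
At apoapsis, r = 1.84008×10^9 km.
Vis-viva: v = √[μ(2/r − 1/a_t)] = √[1.327×10^11 × (2/1.84008×10^9 − 1/1.082356×10^9)] = 4.651 km/s.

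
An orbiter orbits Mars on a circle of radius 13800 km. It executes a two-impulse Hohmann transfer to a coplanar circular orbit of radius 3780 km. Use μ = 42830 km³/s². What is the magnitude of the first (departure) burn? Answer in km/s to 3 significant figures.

Δv₁ = 0.606 km/s

The Hohmann ellipse has a_t = (r₁ + r₂)/2 = 8790 km.
Circular speed at r = 13800 km: v_c = √(μ/r) = 1.7617 km/s.
Vis-viva on the transfer ellipse at r = 13800 km gives v_t = √[μ(2/r − 1/a_t)] = 1.1553 km/s.
Δv₁ = |v_t − v_c| = |1.1553 − 1.7617| = 0.6064 km/s.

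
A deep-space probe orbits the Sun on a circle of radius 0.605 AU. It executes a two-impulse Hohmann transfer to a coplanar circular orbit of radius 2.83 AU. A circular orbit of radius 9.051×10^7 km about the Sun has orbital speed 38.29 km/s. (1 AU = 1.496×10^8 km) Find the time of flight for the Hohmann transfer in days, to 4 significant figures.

t = 411.1 days

From the circular-orbit relation v² = μ/r at r = 9.051×10^7 km: μ = v²r = (38.29)² × 9.051×10^7 = 1.32699×10^11 km³/s².
In km: r₁ = 0.605 × 1.496×10^8 = 9.0508×10^7 km; r₂ = 2.83 × 1.496×10^8 = 4.23368×10^8 km.
Semi-major axis of the transfer orbit: a_t = (9.0508×10^7 + 4.23368×10^8)/2 = 2.56938×10^8 km.
Transfer time t = π√(a_t³/μ) = π√((2.56938×10^8)³ / 1.32699×10^11) = 3.552×10^7 s.
Converting: 3.552×10^7 s ÷ 86400 s/day = 411.1 days.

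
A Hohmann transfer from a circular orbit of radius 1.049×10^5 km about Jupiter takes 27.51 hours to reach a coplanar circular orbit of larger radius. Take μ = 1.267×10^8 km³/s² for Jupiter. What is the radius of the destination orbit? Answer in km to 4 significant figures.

Transfer time t = 27.51 hours = 99036 s, and t = π√(a_t³/μ).
So a_t = (μ t²/π²)^(1/3) = (1.267×10^8 × (99036)² / π²)^(1/3) = 5.0121×10^5 km.
Since a_t = (r₁ + r₂)/2, r₂ = 2a_t − r₁ = 2×5.0121×10^5 − 1.049×10^5 = 8.9752×10^5 km.

r₂ = 8.975×10^5 km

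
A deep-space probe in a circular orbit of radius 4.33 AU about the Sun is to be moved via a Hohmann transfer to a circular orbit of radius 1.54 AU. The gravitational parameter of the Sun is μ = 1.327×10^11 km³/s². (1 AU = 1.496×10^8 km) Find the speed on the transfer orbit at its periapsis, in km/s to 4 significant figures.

v = 29.15 km/s

In km: r₁ = 4.33 × 1.496×10^8 = 6.47768×10^8 km; r₂ = 1.54 × 1.496×10^8 = 2.30384×10^8 km.
The Hohmann ellipse has a_t = (r₁ + r₂)/2 = 4.39076×10^8 km.
At periapsis, r = 2.30384×10^8 km.
From the vis-viva equation, v = √[μ(2/r − 1/a_t)] = 29.15 km/s.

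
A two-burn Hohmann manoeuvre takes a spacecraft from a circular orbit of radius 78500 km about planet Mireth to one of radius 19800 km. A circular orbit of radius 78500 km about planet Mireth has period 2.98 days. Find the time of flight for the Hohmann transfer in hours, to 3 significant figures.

From Kepler's third law T² = 4π²r³/μ at r = 78500 km, T = 2.98 days = 2.98 × 86400 s = 2.57472×10^5 s: μ = 4π²r³/T² = 2.88077×10^5 km³/s².
Transfer-ellipse semi-major axis a_t = (r₁ + r₂)/2 = (78500 + 19800)/2 = 49150 km.
By Kepler's third law the transfer-orbit period is T = 2π√(a_t³/μ), so t = T/2 = 63780 s.
Converting: 63780 s ÷ 3600 s/hour = 17.7 hours.

t = 17.7 hours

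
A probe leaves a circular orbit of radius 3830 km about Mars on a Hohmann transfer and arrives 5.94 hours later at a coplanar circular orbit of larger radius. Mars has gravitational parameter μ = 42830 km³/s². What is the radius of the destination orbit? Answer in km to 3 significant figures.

Transfer time t = 5.94 hours = 21384 s, and t = π√(a_t³/μ).
So a_t = (μ t²/π²)^(1/3) = (42830 × (21384)² / π²)^(1/3) = 12566 km.
Since a_t = (r₁ + r₂)/2, r₂ = 2a_t − r₁ = 2×12566 − 3830 = 21302 km.

r₂ = 21300 km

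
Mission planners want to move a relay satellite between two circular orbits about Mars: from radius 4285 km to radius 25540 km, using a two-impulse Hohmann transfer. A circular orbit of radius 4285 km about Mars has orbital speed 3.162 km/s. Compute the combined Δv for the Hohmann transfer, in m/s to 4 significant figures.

Δv = 1577 m/s

From the circular-orbit relation v² = μ/r at r = 4285 km: μ = v²r = (3.162)² × 4285 = 42842.5 km³/s².
The Hohmann ellipse has a_t = (r₁ + r₂)/2 = 14912.5 km.
At r₁ the circular-orbit speed is v₁ = √(μ/r₁) = 3.1620 km/s.
On the transfer ellipse at r₁, vis-viva gives v_p = √[μ(2/r₁ − 1/a_t)] = 4.1381 km/s.
First burn Δv₁ = |v_p − v₁| = 0.9761 km/s.
Circular speed at r₂: v₂ = √(μ/r₂) = 1.2952 km/s.
Transfer-orbit speed at r₂: v_a = √[μ(2/r₂ − 1/a_t)] = 0.69427 km/s.
Second burn Δv₂ = |v₂ − v_a| = 0.6009 km/s.
Total Δv = Δv₁ + Δv₂ = 1.577 km/s.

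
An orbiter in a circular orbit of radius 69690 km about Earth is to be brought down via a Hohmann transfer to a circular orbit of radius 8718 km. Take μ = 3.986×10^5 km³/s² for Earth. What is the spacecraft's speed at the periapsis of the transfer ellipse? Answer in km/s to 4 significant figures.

The Hohmann ellipse has a_t = (r₁ + r₂)/2 = 39204 km.
The periapsis of the transfer ellipse is at r = 8718 km.
From the vis-viva equation, v = √[μ(2/r − 1/a_t)] = 9.015 km/s.

v = 9.015 km/s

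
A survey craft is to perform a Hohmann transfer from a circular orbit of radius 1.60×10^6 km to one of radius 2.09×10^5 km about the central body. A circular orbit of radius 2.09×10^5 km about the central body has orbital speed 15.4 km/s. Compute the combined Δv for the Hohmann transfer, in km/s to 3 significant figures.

From the circular-orbit relation v² = μ/r at r = 2.09×10^5 km: μ = v²r = (15.4)² × 2.09×10^5 = 4.95664×10^7 km³/s².
Semi-major axis of the transfer orbit: a_t = (1.600×10^6 + 2.090×10^5)/2 = 9.045×10^5 km.
At r₁ the circular-orbit speed is v₁ = √(μ/r₁) = 5.5659 km/s.
On the transfer ellipse at r₁, vis-viva equation gives v_a = √[μ(2/r₁ − 1/a_t)] = 2.6755 km/s.
First burn Δv₁ = |v_a − v₁| = 2.8904 km/s.
Circular speed at r₂: v₂ = √(μ/r₂) = 15.4000 km/s.
Transfer-orbit speed at r₂: v_p = √[μ(2/r₂ − 1/a_t)] = 20.4822 km/s.
Second burn Δv₂ = |v₂ − v_p| = 5.0822 km/s.
Δv = Δv₁ + Δv₂ = 2.8904 + 5.0822 = 7.973 km/s.

Δv = 7.97 km/s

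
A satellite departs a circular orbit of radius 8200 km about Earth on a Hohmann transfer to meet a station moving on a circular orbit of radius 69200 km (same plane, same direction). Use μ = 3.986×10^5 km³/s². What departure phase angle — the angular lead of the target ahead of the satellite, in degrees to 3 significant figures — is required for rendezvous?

φ = 105°

The Hohmann ellipse has a_t = (r₁ + r₂)/2 = 38700 km.
Transfer time t = π√(a_t³/μ) = 37883 s.
Target angular speed ω₂ = √(μ/r₂³) = 3.4682×10^-5 rad/s.
Angle swept by the target during transfer: ω₂·t = 1.3139 rad = 75.28°.
The satellite traverses 180° on the transfer ellipse, so the target must lead by 180° − 75.28° = 105°.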